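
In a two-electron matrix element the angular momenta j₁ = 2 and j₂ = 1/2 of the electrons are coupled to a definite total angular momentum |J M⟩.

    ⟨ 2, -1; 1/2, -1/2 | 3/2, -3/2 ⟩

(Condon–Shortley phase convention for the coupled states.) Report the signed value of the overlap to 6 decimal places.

j₁+j₂−J=1  J+j₁−j₂=3  J−j₁+j₂=0  j₁+j₂+J+1=5
(j₁±m₁, j₂±m₂, J±M) = (1,3,0,1,0,3)
P² = 36/5
sum k=0..0:
  [0] +1/6 = 1/6
S = 1/6
C² = P²·S² = 1/5 ; C = +0.447214

+0.447214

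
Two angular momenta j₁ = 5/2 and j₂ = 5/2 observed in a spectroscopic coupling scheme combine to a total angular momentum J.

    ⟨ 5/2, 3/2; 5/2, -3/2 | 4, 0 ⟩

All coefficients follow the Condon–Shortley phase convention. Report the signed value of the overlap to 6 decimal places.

√[9·1!4!4!/10! · 4!1!1!4!4!4!] = √(82944/175)
  +(−1)^0/∏(0,1,1,1,3,3)! = 1/36  (running 1/36)
  +(−1)^1/∏(1,0,0,0,4,4)! = -1/576  (running 5/192)
⟨..|..⟩ = √(82944/175)·(5/192) = +0.566947

+0.566947  (= +√(9/28))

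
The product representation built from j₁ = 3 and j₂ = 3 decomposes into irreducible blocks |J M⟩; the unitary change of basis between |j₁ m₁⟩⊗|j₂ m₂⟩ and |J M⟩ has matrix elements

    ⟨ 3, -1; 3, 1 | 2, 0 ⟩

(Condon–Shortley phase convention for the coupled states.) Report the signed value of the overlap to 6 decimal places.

-0.327327

triangle: 4!·2!·2!/9! = 96/362880
(j±m)!: 2!·4!·4!·2!·2!·2! = 9216
prefactor² = (2J+1)·Δ·N² = 256/21
  k=2: +1/(2!·2!·2!·2!·0!·0!) = 1/16
  k=3: −1/(3!·1!·1!·1!·1!·1!) = -1/6
  k=4: +1/(4!·0!·0!·0!·2!·2!) = 1/96
Σ = -3/32  ⇒  CG² = 256/21·(-3/32)² = 3/28
CG = −√(3/28) = -0.327327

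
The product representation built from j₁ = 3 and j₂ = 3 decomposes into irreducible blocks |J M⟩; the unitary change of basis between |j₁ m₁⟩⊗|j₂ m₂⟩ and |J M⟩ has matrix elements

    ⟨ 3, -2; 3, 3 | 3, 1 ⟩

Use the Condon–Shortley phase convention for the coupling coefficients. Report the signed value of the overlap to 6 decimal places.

j₁+j₂−J=3  J+j₁−j₂=3  J−j₁+j₂=3  j₁+j₂+J+1=10
(j₁±m₁, j₂±m₂, J±M) = (1,5,6,0,4,2)
P² = 1728
sum k=3..3:
  [3] −1/72 = -1/72
S = -1/72
C² = P²·S² = 1/3 ; C = -0.577350

-0.577350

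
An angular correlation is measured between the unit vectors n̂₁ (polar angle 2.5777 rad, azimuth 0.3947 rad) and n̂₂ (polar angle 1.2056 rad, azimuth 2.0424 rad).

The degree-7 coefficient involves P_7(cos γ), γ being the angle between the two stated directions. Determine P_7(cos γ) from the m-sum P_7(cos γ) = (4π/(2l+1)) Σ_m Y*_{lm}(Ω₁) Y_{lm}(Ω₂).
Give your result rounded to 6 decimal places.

Summing Y*_{l m}(θ₁,φ₁)·Y_{l m}(θ₂,φ₂) over m ∈ [−7, 7]; prefactor 4π/(2·7+1) = 0.837758:
  term(m=-7) = 0.00099 + 0.00166j   from Y*(Ω₁)=-0.00579 + 0.00230j, Y(Ω₂)=-0.04930 - 0.30623j
  term(m=-6) = 0.01465 - 0.00728j   from Y*(Ω₁)=0.02638 - 0.02575j, Y(Ω₂)=0.42232 + 0.13620j
  term(m=-5) = -0.00854 - 0.02110j   from Y*(Ω₁)=-0.05197 + 0.12201j, Y(Ω₂)=-0.12117 + 0.12162j
  term(m=-4) = 0.08118 - 0.02579j   from Y*(Ω₁)=0.00255 - 0.31818j, Y(Ω₂)=0.08310 + 0.25448j
  term(m=-3) = -0.03103 - 0.13211j   from Y*(Ω₁)=0.18361 + 0.45092j, Y(Ω₂)=-0.27535 - 0.04330j
  term(m=-2) = 0.05634 - 0.00873j   from Y*(Ω₁)=-0.24987 - 0.25188j, Y(Ω₂)=-0.09436 + 0.13008j
  term(m=-1) = 0.00378 + 0.04906j   from Y*(Ω₁)=-0.15056 - 0.06272j, Y(Ω₂)=-0.13705 - 0.26873j
  term(m=+0) = -0.05299 + 0.00000j   from Y*(Ω₁)=0.41733 + 0.00000j, Y(Ω₂)=-0.12698 + 0.00000j
  term(m=+1) = 0.00378 - 0.04906j   from Y*(Ω₁)=0.15056 - 0.06272j, Y(Ω₂)=0.13705 - 0.26873j
  term(m=+2) = 0.05634 + 0.00873j   from Y*(Ω₁)=-0.24987 + 0.25188j, Y(Ω₂)=-0.09436 - 0.13008j
  term(m=+3) = -0.03103 + 0.13211j   from Y*(Ω₁)=-0.18361 + 0.45092j, Y(Ω₂)=0.27535 - 0.04330j
  term(m=+4) = 0.08118 + 0.02579j   from Y*(Ω₁)=0.00255 + 0.31818j, Y(Ω₂)=0.08310 - 0.25448j
  term(m=+5) = -0.00854 + 0.02110j   from Y*(Ω₁)=0.05197 + 0.12201j, Y(Ω₂)=0.12117 + 0.12162j
  term(m=+6) = 0.01465 + 0.00728j   from Y*(Ω₁)=0.02638 + 0.02575j, Y(Ω₂)=0.42232 - 0.13620j
  term(m=+7) = 0.00099 - 0.00166j   from Y*(Ω₁)=0.00579 + 0.00230j, Y(Ω₂)=0.04930 - 0.30623j
Total Σ_m = 0.18175 - 0.00000j. Multiply by 0.837758: 0.15226 - 0.00000j. P_7(cos γ) = 0.152261

0.152261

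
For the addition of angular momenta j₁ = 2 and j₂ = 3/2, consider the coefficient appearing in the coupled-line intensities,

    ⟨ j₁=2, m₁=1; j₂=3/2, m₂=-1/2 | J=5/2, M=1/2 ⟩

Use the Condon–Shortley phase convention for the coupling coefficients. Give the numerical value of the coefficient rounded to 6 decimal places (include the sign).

j₁+j₂−J=1  J+j₁−j₂=3  J−j₁+j₂=2  j₁+j₂+J+1=7
(j₁±m₁, j₂±m₂, J±M) = (3,1,1,2,3,2)
P² = 72/35
sum k=0..1:
  [0] +1/2 = 1/2
  [1] −1/12 = -1/12
S = 5/12
C² = P²·S² = 5/14 ; C = +0.597614

+0.597614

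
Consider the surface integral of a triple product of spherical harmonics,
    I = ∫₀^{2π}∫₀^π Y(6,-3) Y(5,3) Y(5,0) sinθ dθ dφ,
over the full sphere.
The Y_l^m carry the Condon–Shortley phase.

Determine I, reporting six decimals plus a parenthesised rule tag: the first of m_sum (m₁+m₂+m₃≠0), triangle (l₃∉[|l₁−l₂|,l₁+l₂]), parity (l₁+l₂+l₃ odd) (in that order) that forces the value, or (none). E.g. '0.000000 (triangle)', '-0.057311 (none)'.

0.132857 (none)

Rules hold: Σm=0, L=16 even, 1≤5≤11.
N = 13·11·11 = 1573
Δ = 6!·6!·4!/17! = 1/28588560
Racah Σ t=1..5: t=1:−1/345600 t=2:+1/13824 t=3:−1/5184 t=4:+1/13824 t=5:−1/345600 = -7/129600
⇒ 3j(6 5 5; 0 0 0)² = 80/7293, sgn +1
Racah Σ t=4..6: t=4:+1/138240 t=5:−1/34560 t=6:+1/103680 = -1/82944
⇒ 3j(6 5 5; -3 3 0)² = 125/9724, sgn +1
4πI² = N·(3j₀)²·(3jₘ)² = 2500/11271
I = +1·√(0.221808/4π) = 0.13285682
No selection rule forces the value: the integral is nonzero (none).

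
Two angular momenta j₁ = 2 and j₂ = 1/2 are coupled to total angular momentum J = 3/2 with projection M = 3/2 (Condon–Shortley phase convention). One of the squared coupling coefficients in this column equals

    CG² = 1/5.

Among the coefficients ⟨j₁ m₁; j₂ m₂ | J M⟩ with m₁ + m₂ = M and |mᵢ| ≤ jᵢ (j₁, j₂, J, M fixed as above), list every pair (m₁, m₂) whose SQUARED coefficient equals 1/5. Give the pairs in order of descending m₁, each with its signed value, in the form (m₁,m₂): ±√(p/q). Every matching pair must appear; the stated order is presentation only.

(1,1/2): −√(1/5)

Admissible pairs with m₁+m₂ = M = 3/2: (1,1/2), (2,-1/2)
  (m₁,m₂)=(2,-1/2): CG² = 4/5, CG = +√(4/5)
  (m₁,m₂)=(1,1/2): CG² = 1/5, CG = −√(1/5)   ← matches the target
Pairs with CG² = 1/5: (1,1/2): −√(1/5)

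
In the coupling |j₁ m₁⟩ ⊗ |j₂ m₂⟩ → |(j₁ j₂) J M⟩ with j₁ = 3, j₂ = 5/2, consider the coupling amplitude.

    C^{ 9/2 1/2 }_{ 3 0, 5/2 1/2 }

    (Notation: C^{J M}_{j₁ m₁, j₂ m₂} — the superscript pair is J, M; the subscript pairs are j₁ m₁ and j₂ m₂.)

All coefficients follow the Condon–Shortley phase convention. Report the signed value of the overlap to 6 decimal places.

−√(10/231) ≈ -0.208063

j₁+j₂−J=1  J+j₁−j₂=5  J−j₁+j₂=4  j₁+j₂+J+1=11
(j₁±m₁, j₂±m₂, J±M) = (3,3,3,2,5,4)
P² = 69120/77
sum k=0..1:
  [0] +1/72 = 1/72
  [1] −1/48 = -1/48
S = -1/144
C² = P²·S² = 10/231 ; C = -0.208063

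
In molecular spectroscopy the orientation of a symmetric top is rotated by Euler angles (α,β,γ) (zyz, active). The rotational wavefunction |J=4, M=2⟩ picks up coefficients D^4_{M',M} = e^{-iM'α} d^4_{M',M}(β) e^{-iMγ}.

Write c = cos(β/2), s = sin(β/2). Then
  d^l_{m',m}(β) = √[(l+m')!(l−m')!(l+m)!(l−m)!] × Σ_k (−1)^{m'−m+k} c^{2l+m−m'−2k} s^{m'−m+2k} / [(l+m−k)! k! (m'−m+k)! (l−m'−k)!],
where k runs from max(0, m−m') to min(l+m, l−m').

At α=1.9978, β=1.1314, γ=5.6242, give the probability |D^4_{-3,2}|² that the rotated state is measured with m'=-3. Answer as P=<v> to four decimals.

D^4_{-3,2}(1.9978,1.1314,5.6242) = e^{-i·-3·1.9978}·d^4_{-3,2}(1.1314)·e^{-i·2·5.6242}. Compute d first:
Half-angle: c=0.844214, s=0.536007. N=√(1·5040·720·2)=2693.993318
k: max(0,(2)−(-3))=5 … min(4+(2),4−(-3))=6
  k=5: (−1)^0·2693.9933/(240)·0.8442^3·0.5360^5 = +0.298809
  k=6: (−1)^1·2693.9933/(720)·0.8442^1·0.5360^7 = -0.040152
d^4_{-3,2}(1.1314) = +0.298809 -0.040152 = +0.258657
|D^4_{-3,2}|² = |d^4_{-3,2}(β)|² = (+0.258657)² = 0.066904 (the z-rotation phases have unit modulus)

P=0.0669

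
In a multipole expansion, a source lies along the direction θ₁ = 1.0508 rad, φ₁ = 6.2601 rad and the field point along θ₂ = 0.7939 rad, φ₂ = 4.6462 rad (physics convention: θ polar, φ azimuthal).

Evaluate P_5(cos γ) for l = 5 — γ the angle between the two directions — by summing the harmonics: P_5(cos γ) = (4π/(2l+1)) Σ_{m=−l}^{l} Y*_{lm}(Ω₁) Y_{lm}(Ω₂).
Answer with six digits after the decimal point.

Term-by-term m-sum for l=5 (normalisation 4π/11 = 1.142397):
  m=-5: Y*=(0.226931, -0.026311)  Y=(-0.027808, 0.080936)  product (-0.004181, 0.019099)
  m=-4: Y*=(0.411867, -0.038141)  Y=(0.256794, 0.069622)  product (0.108420, 0.018881)
  m=-3: Y*=(0.275624, -0.019119)  Y=(0.084715, -0.421011)  product (0.015300, -0.117661)
  m=-2: Y*=(-0.164296, 0.007591)  Y=(-0.284171, -0.037839)  product (0.046975, 0.004060)
  m=-1: Y*=(-0.326890, 0.007548)  Y=(0.012205, -0.184134)  product (-0.002600, 0.060284)
  m=+0: Y*=(0.090534, -0.000000)  Y=(-0.343206, 0.000000)  product (-0.031072, 0.000000)
  m=+1: Y*=(0.326890, 0.007548)  Y=(-0.012205, -0.184134)  product (-0.002600, -0.060284)
  m=+2: Y*=(-0.164296, -0.007591)  Y=(-0.284171, 0.037839)  product (0.046975, -0.004060)
  m=+3: Y*=(-0.275624, -0.019119)  Y=(-0.084715, -0.421011)  product (0.015300, 0.117661)
  m=+4: Y*=(0.411867, 0.038141)  Y=(0.256794, -0.069622)  product (0.108420, -0.018881)
  m=+5: Y*=(-0.226931, -0.026311)  Y=(0.027808, 0.080936)  product (-0.004181, -0.019099)
Σ over m = (0.296758, 0.000000); ×(4π/11) → (0.339016, 0.000000). Real part: 0.339016

0.339016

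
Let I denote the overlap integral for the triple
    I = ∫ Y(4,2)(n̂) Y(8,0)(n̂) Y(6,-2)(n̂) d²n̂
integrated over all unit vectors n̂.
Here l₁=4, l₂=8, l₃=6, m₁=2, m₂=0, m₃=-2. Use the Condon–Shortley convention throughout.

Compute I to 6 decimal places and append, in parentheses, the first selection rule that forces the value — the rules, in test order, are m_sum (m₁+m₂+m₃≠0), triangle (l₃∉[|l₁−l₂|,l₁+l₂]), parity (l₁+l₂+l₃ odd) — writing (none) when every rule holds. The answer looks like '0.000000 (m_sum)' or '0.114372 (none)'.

Rules hold: Σm=0, L=18 even, 4≤6≤12.
N = 9·17·13 = 1989
Δ = 6!·2!·10!/19! = 1/23279256
Racah Σ t=2..4: t=2:+1/1658880 t=3:−1/518400 t=4:+1/1658880 = -1/1382400
⇒ 3j(4 8 6; 0 0 0)² = 504/46189, sgn -1
Racah Σ t=0..2: t=0:+1/116121600 t=1:−1/3628800 t=2:+1/1658880 = 13/38707200
⇒ 3j(4 8 6; 2 0 -2)² = 39/3553, sgn +1
4πI² = N·(3j₀)²·(3jₘ)² = 176904/742577
I = -1·√(0.23823/4π) = -0.13768707
No selection rule forces the value: the integral is nonzero (none).

-0.137687 (none)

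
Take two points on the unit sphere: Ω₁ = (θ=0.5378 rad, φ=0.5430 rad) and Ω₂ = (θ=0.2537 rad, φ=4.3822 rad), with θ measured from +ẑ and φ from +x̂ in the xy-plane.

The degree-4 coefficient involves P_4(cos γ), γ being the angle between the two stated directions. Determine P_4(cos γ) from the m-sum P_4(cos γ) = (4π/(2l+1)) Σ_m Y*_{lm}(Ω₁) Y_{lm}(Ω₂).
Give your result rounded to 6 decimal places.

-0.377119

Term-by-term m-sum for l=4 (normalisation 4π/9 = 1.396263):
  term(m=-4) = (-0.000050, -0.000018)   from Y*(Ω₁)=(-0.017235, 0.025127), Y(Ω₂)=(0.000435, 0.001701)
  term(m=-3) = (0.001380, 0.002399)   from Y*(Ω₁)=(-0.008405, 0.144247), Y(Ω₂)=(0.016021, -0.010502)
  term(m=-2) = (0.007478, -0.042152)   from Y*(Ω₁)=(0.170305, 0.323330), Y(Ω₂)=(-0.092518, -0.071859)
  term(m=-1) = (-0.141148, 0.118311)   from Y*(Ω₁)=(0.385468, 0.232636), Y(Ω₂)=(-0.132629, 0.386972)
  term(m=+0) = (-0.005412, -0.000000)   from Y*(Ω₁)=(-0.009105, -0.000000), Y(Ω₂)=(0.594420, 0.000000)
  term(m=+1) = (-0.141148, -0.118311)   from Y*(Ω₁)=(-0.385468, 0.232636), Y(Ω₂)=(0.132629, 0.386972)
  term(m=+2) = (0.007478, 0.042152)   from Y*(Ω₁)=(0.170305, -0.323330), Y(Ω₂)=(-0.092518, 0.071859)
  term(m=+3) = (0.001380, -0.002399)   from Y*(Ω₁)=(0.008405, 0.144247), Y(Ω₂)=(-0.016021, -0.010502)
  term(m=+4) = (-0.000050, 0.000018)   from Y*(Ω₁)=(-0.017235, -0.025127), Y(Ω₂)=(0.000435, -0.001701)
Total Σ_m = (-0.270092, -0.000000). Multiply by 1.396263: (-0.377119, -0.000000). P_4(cos γ) = -0.377119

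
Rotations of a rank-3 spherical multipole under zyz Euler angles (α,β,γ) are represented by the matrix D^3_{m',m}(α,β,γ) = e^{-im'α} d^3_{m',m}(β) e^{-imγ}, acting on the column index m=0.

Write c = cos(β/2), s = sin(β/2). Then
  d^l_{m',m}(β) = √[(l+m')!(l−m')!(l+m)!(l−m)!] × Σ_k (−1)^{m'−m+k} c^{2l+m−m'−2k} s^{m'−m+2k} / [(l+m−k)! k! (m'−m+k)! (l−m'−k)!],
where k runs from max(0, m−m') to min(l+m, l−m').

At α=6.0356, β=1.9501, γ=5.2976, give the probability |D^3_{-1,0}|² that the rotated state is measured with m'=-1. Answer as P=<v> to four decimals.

P=0.0160

First d^3_{-1,0}(β=1.9501), then the phase factors e^{-i(-1)α} and e^{-i(0)γ}:
c=cos(1.950100/2)=0.561127, s=sin(1.950100/2)=0.827730; N=√[2·24·6·6]=41.569219
k: max(0,(0)−(-1))=1 … min(3+(0),3−(-1))=3
  k=1: (−1)^0·41.5692/(12)·0.5611^5·0.8277^1 = +0.159509
  k=2: (−1)^1·41.5692/(4)·0.5611^3·0.8277^3 = -1.041263
  k=3: (−1)^2·41.5692/(12)·0.5611^1·0.8277^5 = +0.755257
d^3_{-1,0}(1.9501) = +0.159509 -1.041263 +0.755257 = -0.126498
|D^3_{-1,0}|² = |d^3_{-1,0}(β)|² = (-0.126498)² = 0.016002 (the z-rotation phases have unit modulus)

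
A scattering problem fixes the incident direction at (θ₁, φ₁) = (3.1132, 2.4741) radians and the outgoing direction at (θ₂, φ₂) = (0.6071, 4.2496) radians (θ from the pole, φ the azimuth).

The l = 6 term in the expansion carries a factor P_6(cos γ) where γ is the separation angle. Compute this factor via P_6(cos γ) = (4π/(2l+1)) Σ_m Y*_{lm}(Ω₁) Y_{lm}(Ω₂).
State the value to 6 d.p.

Expand P_6 via completeness: Σ_{m} conj(Y_{6,m}) at Ω₁ times Y_{6,m} at Ω₂ —
  term(m=-6) = -0.000000+0.000000i   from Y*(Ω₁)=-0.000000+0.000000i, Y(Ω₂)=+0.015557-0.005942i
  term(m=-5) = +0.000000+0.000000i   from Y*(Ω₁)=-0.000000+0.000000i, Y(Ω₂)=-0.061155-0.056194i
  term(m=-4) = +0.000000-0.000000i   from Y*(Ω₁)=-0.000002-0.000001i, Y(Ω₂)=-0.067133+0.233145i
  term(m=-3) = -0.000030-0.000043i   from Y*(Ω₁)=-0.000050-0.000108i, Y(Ω₂)=+0.431756-0.079651i
  term(m=-2) = -0.001578+0.000685i   from Y*(Ω₁)=+0.000979-0.004074i, Y(Ω₂)=-0.246918-0.328049i
  term(m=-1) = -0.000808-0.003893i   from Y*(Ω₁)=+0.073187-0.057685i, Y(Ω₂)=+0.019046-0.038174i
  term(m=+0) = -0.423223+0.000000i   from Y*(Ω₁)=+1.008516-0.000000i, Y(Ω₂)=-0.419650+0.000000i
  term(m=+1) = -0.000808+0.003893i   from Y*(Ω₁)=-0.073187-0.057685i, Y(Ω₂)=-0.019046-0.038174i
  term(m=+2) = -0.001578-0.000685i   from Y*(Ω₁)=+0.000979+0.004074i, Y(Ω₂)=-0.246918+0.328049i
  term(m=+3) = -0.000030+0.000043i   from Y*(Ω₁)=+0.000050-0.000108i, Y(Ω₂)=-0.431756-0.079651i
  term(m=+4) = +0.000000+0.000000i   from Y*(Ω₁)=-0.000002+0.000001i, Y(Ω₂)=-0.067133-0.233145i
  term(m=+5) = +0.000000-0.000000i   from Y*(Ω₁)=+0.000000+0.000000i, Y(Ω₂)=+0.061155-0.056194i
  term(m=+6) = -0.000000-0.000000i   from Y*(Ω₁)=-0.000000-0.000000i, Y(Ω₂)=+0.015557+0.005942i
Σ over m = -0.428055+0.000000i; ×(4π/13) → -0.413777+0.000000i. Real part: -0.413777

-0.413777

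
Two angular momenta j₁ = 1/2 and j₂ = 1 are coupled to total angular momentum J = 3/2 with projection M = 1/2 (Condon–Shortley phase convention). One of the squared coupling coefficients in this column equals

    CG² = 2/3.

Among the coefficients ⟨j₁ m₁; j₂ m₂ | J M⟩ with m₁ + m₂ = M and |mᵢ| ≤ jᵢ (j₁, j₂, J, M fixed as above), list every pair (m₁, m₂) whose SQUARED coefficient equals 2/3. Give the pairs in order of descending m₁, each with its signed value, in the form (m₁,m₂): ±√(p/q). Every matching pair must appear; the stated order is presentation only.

Admissible pairs with m₁+m₂ = M = 1/2: (-1/2,1), (1/2,0)
  (m₁,m₂)=(1/2,0): CG² = 2/3, CG = +√(2/3)   ← matches the target
  (m₁,m₂)=(-1/2,1): CG² = 1/3, CG = +√(1/3)
Pairs with CG² = 2/3: (1/2,0): +√(2/3)

(1/2,0): +√(2/3)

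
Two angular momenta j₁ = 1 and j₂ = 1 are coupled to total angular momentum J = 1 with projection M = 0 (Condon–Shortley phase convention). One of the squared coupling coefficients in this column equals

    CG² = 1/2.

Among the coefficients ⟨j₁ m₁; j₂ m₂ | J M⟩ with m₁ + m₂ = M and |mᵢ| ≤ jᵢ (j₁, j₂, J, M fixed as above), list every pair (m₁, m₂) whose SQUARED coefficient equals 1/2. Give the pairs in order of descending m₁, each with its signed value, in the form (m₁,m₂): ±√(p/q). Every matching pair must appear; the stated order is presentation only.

(1,-1): +√(1/2); (-1,1): −√(1/2)

Admissible pairs with m₁+m₂ = M = 0: (-1,1), (0,0), (1,-1)
  (m₁,m₂)=(1,-1): CG² = 1/2, CG = +√(1/2)   ← matches the target
  (m₁,m₂)=(0,0): CG² = 0/1, CG = 0
  (m₁,m₂)=(-1,1): CG² = 1/2, CG = −√(1/2)   ← matches the target
Pairs with CG² = 1/2: (1,-1): +√(1/2); (-1,1): −√(1/2)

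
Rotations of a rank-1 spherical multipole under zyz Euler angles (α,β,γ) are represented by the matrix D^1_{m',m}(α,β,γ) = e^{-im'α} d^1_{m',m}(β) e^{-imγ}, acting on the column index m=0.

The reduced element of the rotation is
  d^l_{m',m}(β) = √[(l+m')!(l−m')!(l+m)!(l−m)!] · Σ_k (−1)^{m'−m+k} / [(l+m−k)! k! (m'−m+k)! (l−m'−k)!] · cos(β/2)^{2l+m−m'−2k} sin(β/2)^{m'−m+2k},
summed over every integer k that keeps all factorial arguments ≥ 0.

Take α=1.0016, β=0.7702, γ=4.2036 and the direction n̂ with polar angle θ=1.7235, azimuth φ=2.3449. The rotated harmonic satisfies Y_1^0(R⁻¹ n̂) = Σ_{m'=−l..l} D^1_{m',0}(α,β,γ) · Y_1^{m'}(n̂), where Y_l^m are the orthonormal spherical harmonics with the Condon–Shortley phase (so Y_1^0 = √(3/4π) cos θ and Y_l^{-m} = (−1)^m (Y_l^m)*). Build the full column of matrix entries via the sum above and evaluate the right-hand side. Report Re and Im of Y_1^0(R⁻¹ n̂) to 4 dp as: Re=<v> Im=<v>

Re=0.0225 Im=0.0000

Need the full column D^1_{m',0} for m'=−1..1 at α=1.0016, β=0.7702, γ=4.2036.
cos(β/2)=0.926761, sin(β/2)=0.375652
d^1_{-1,0}: single k=1 term ⇒ +0.492343;  D = +0.265351+0.414718i
d^1_{0,0}: k∈[0..1] ⇒ +0.858886 -0.141114 = +0.717771;  D = +0.717771+0.000000i
d^1_{1,0}: single k=0 term ⇒ -0.492343;  D = -0.265351+0.414718i
Y_1^{m'}(θ=1.7235,φ=2.3449) and Σ D·Y over m':
  (+0.2654+0.4147i)·(-0.2387-0.2442i)  (+0.7178+0.0000i)·(-0.0743+0.0000i)  (-0.2654+0.4147i)·(+0.2387-0.2442i)
Y_1^0(R⁻¹ n̂) = +0.022490+0.000000i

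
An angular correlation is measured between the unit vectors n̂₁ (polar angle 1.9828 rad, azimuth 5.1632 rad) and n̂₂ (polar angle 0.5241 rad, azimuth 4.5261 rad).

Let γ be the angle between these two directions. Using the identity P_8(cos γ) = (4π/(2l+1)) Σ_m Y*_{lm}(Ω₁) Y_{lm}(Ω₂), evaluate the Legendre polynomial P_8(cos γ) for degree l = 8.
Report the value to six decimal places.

Term-by-term m-sum for l=8 (normalisation 4π/17 = 0.739198):
  m=-8: Y*=-0.228992-0.114854i  Y=+0.000163+0.002021i  product +0.000195-0.000481i
  m=-7: Y*=-0.006307+0.447776i  Y=+0.013534-0.003699i  product +0.001571+0.006083i
  m=-6: Y*=+0.283749-0.132451i  Y=-0.026509-0.054452i  product -0.014734-0.011939i
  m=-5: Y*=+0.097007+0.078970i  Y=-0.146170+0.108682i  product -0.022762-0.001000i
  m=-4: Y*=+0.082292-0.347623i  Y=+0.281181+0.259415i  product +0.113317-0.076397i
  m=-3: Y*=-0.043723+0.009702i  Y=+0.272536-0.435797i  product -0.007688+0.021698i
  m=-2: Y*=-0.202324-0.255811i  Y=-0.271952-0.106287i  product +0.027833+0.091073i
  m=-1: Y*=-0.048637+0.100479i  Y=+0.047709-0.253134i  product +0.023114+0.017106i
  m=+0: Y*=-0.310090-0.000000i  Y=-0.392940+0.000000i  product +0.121847+0.000000i
  m=+1: Y*=+0.048637+0.100479i  Y=-0.047709-0.253134i  product +0.023114-0.017106i
  m=+2: Y*=-0.202324+0.255811i  Y=-0.271952+0.106287i  product +0.027833-0.091073i
  m=+3: Y*=+0.043723+0.009702i  Y=-0.272536-0.435797i  product -0.007688-0.021698i
  m=+4: Y*=+0.082292+0.347623i  Y=+0.281181-0.259415i  product +0.113317+0.076397i
  m=+5: Y*=-0.097007+0.078970i  Y=+0.146170+0.108682i  product -0.022762+0.001000i
  m=+6: Y*=+0.283749+0.132451i  Y=-0.026509+0.054452i  product -0.014734+0.011939i
  m=+7: Y*=+0.006307+0.447776i  Y=-0.013534-0.003699i  product +0.001571-0.006083i
  m=+8: Y*=-0.228992+0.114854i  Y=+0.000163-0.002021i  product +0.000195+0.000481i
Accumulated sum +0.363539+0.000000i; after 4π/(2l+1) scaling, +0.268727+0.000000i ⇒ P_8 = 0.268727

0.268727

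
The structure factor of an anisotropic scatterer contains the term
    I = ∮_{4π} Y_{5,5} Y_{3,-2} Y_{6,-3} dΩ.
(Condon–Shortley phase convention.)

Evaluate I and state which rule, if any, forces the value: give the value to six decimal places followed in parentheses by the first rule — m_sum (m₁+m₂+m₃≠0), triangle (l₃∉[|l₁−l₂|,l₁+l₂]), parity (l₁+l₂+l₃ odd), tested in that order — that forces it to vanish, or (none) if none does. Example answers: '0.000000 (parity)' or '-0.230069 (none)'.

Checks pass: Σm=0; 14 even; l₃=6∈[2,8].
(2·5+1)(2·3+1)(2·6+1) = 1001
Δ: 2! 8! 4! / 15! → 1/675675
sum: t=0:+1/8640 t=1:−1/2304 t=2:+1/8640 = -7/34560
3j²(5 3 6; 0 0 0) = Δ·Π!·Σ² = 7/429  (sign -1)
sum: t=0:+1/483840 = 1/483840
3j²(5 3 6; 5 -2 -3) = Δ·Π!·Σ² = 6/1001  (sign -1)
combine: 4πI² = 1001·7/429·6/1001 = 14/143
take √, sign +1: I = 0.08826552
No selection rule forces the value: the integral is nonzero (none).

0.088266 (none)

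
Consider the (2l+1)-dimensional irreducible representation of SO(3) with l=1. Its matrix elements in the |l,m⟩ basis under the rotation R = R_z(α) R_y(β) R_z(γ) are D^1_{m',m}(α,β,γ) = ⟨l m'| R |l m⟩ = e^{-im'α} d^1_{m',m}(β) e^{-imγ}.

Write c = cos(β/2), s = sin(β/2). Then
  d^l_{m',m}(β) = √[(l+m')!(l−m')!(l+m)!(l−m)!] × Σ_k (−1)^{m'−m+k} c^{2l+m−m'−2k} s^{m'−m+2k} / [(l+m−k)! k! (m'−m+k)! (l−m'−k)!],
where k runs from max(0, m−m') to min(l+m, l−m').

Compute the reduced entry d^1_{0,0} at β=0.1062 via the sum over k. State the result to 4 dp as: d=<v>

d^1_{0,0}(β=0.1062) via the finite sum:
Half-angle: c=0.998591, s=0.053075. N=√(1·1·1·1)=1.000000
k: max(0,(0)−(0))=0 … min(1+(0),1−(0))=1
  k=0: (−1)^0·1.0000/(1)·0.9986^2·0.0531^0 = +0.997183
  k=1: (−1)^1·1.0000/(1)·0.9986^0·0.0531^2 = -0.002817
d^1_{0,0}(0.1062) = +0.997183 -0.002817 = +0.994366

d=0.9944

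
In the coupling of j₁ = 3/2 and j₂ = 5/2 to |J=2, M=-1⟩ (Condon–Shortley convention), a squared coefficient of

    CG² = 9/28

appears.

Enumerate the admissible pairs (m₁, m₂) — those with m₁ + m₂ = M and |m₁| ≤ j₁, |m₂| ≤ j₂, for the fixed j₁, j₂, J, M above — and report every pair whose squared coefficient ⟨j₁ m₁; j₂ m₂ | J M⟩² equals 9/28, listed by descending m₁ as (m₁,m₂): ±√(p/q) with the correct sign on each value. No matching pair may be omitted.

(-3/2,1/2): +√(9/28)

Admissible pairs with m₁+m₂ = M = -1: (-3/2,1/2), (-1/2,-1/2), (1/2,-3/2), (3/2,-5/2)
  (m₁,m₂)=(3/2,-5/2): CG² = 5/14, CG = +√(5/14)
  (m₁,m₂)=(1/2,-3/2): CG² = 1/42, CG = +√(1/42)
  (m₁,m₂)=(-1/2,-1/2): CG² = 25/84, CG = −√(25/84)
  (m₁,m₂)=(-3/2,1/2): CG² = 9/28, CG = +√(9/28)   ← matches the target
Pairs with CG² = 9/28: (-3/2,1/2): +√(9/28)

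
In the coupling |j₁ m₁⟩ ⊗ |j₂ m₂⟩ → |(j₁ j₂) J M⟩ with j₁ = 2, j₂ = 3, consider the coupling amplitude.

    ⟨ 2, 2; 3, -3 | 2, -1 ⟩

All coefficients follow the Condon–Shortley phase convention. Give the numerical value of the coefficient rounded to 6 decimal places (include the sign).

triangle: 3!·1!·3!/8! = 36/40320
(j±m)!: 4!·0!·0!·6!·1!·3! = 103680
prefactor² = (2J+1)·Δ·N² = 3240/7
  k=0: +1/(0!·3!·0!·0!·1!·3!) = 1/36
Σ = 1/36  ⇒  CG² = 3240/7·(1/36)² = 5/14
CG = +√(5/14) = +0.597614

+0.597614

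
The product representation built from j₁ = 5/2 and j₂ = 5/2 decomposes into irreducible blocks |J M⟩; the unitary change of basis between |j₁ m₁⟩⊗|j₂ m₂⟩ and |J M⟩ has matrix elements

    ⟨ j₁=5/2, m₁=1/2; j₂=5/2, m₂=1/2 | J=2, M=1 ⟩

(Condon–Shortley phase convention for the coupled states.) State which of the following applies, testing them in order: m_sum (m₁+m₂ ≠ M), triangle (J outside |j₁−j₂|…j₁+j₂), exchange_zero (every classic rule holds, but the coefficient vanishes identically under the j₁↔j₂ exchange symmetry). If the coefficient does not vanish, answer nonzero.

m-sum: m₁+m₂ = 1/2+1/2 = 1, M = 1  ✓
triangle: |j₁−j₂| = 0 ≤ J = 2 ≤ j₁+j₂ = 5  ✓
exchange: j₁=j₂ and m₁=m₂, and (−1)^(j₁+j₂−J) = (−1)^3 = −1 forces ⟨j₁m₁;j₂m₂|JM⟩ = −⟨j₂m₂;j₁m₁|JM⟩ = −⟨j₁m₁;j₂m₂|JM⟩ ⇒ the coefficient vanishes identically
Racah sum check: Σ_k collapses to 0 ⇒ CG = 0

exchange_zero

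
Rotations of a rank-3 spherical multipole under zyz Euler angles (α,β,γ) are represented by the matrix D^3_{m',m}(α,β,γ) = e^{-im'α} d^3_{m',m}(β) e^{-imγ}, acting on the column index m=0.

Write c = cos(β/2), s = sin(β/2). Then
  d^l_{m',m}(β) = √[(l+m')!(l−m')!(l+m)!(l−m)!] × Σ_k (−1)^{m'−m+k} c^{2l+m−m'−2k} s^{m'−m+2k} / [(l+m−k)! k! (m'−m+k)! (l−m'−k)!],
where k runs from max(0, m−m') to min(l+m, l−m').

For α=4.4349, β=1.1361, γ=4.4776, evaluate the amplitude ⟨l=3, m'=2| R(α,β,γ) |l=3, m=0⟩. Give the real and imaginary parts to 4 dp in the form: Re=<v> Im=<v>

Split into d^3_{2,0}(β=1.1361) × two z-phases.
c=cos(1.136100/2)=0.842952, s=sin(1.136100/2)=0.537989; N=√[120·1·6·6]=65.726707
k∈{0,1} keeps every argument non-negative
  k=0: (−1)^2·65.7267/(12)·0.8430^4·0.5380^2 = +0.800421
  k=1: (−1)^3·65.7267/(12)·0.8430^2·0.5380^4 = -0.326032
d^3_{2,0}(1.1361) = +0.800421 -0.326032 = +0.474389
D = (-0.849912-0.526925i)·(+0.474389)·(+1.000000+0.000000i) = -0.403189-0.249967i

Re=-0.4032 Im=-0.2500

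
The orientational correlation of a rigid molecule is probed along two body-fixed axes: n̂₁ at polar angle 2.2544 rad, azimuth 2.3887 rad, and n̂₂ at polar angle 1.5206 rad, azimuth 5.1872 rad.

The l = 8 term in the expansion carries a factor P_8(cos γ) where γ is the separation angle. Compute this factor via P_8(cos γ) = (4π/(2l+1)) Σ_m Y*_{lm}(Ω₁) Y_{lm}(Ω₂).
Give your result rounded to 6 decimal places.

0.158751

Addition theorem: P_8(cos γ) = (4π/17) Σ_m Y*_{lm}(Ω₁) Y_{lm}(Ω₂), m = −8…8:
  term(m=-8) = -0.03167 + 0.01327j   from Y*(Ω₁)=0.06503 + 0.01730j, Y(Ω₂)=-0.40407 + 0.31159j
  term(m=-7) = -0.01660 + 0.01516j   from Y*(Ω₁)=0.11607 + 0.18602j, Y(Ω₂)=0.01857 + 0.10084j
  term(m=-6) = 0.06864 - 0.12938j   from Y*(Ω₁)=-0.07896 + 0.39969j, Y(Ω₂)=-0.34418 - 0.10373j
  term(m=-5) = 0.00743 - 0.05101j   from Y*(Ω₁)=-0.34863 + 0.25041j, Y(Ω₂)=-0.08339 + 0.08643j
  term(m=-4) = 0.00737 + 0.03664j   from Y*(Ω₁)=-0.11776 - 0.01540j, Y(Ω₂)=-0.10151 - 0.29787j
  term(m=-3) = -0.01979 - 0.03291j   from Y*(Ω₁)=0.19027 + 0.23153j, Y(Ω₂)=-0.12677 - 0.01869j
  term(m=-2) = 0.06706 + 0.05492j   from Y*(Ω₁)=-0.01907 + 0.29292j, Y(Ω₂)=0.17186 - 0.24013j
  term(m=-1) = -0.02188 - 0.00782j   from Y*(Ω₁)=0.12891 - 0.12080j, Y(Ω₂)=-0.06012 - 0.11697j
  term(m=+0) = 0.09365 + 0.00000j   from Y*(Ω₁)=0.32336 + 0.00000j, Y(Ω₂)=0.28961 + 0.00000j
  term(m=+1) = -0.02188 + 0.00782j   from Y*(Ω₁)=-0.12891 - 0.12080j, Y(Ω₂)=0.06012 - 0.11697j
  term(m=+2) = 0.06706 - 0.05492j   from Y*(Ω₁)=-0.01907 - 0.29292j, Y(Ω₂)=0.17186 + 0.24013j
  term(m=+3) = -0.01979 + 0.03291j   from Y*(Ω₁)=-0.19027 + 0.23153j, Y(Ω₂)=0.12677 - 0.01869j
  term(m=+4) = 0.00737 - 0.03664j   from Y*(Ω₁)=-0.11776 + 0.01540j, Y(Ω₂)=-0.10151 + 0.29787j
  term(m=+5) = 0.00743 + 0.05101j   from Y*(Ω₁)=0.34863 + 0.25041j, Y(Ω₂)=0.08339 + 0.08643j
  term(m=+6) = 0.06864 + 0.12938j   from Y*(Ω₁)=-0.07896 - 0.39969j, Y(Ω₂)=-0.34418 + 0.10373j
  term(m=+7) = -0.01660 - 0.01516j   from Y*(Ω₁)=-0.11607 + 0.18602j, Y(Ω₂)=-0.01857 + 0.10084j
  term(m=+8) = -0.03167 - 0.01327j   from Y*(Ω₁)=0.06503 - 0.01730j, Y(Ω₂)=-0.40407 - 0.31159j
Accumulated sum 0.21476 - 0.00000j; after 4π/(2l+1) scaling, 0.15875 - 0.00000j ⇒ P_8 = 0.158751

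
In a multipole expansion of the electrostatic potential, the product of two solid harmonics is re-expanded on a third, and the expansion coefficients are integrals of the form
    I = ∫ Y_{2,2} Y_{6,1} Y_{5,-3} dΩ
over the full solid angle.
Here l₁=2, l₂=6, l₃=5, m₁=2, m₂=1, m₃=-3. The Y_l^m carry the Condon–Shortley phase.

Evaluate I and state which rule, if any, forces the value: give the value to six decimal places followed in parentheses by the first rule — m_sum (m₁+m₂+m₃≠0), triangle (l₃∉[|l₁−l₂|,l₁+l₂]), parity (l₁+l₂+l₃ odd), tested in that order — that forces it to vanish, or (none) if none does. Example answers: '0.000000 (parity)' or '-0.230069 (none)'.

0.000000 (parity)

l₁+l₂+l₃=13 is odd: 3j(l;000)=0 ⇒ I=0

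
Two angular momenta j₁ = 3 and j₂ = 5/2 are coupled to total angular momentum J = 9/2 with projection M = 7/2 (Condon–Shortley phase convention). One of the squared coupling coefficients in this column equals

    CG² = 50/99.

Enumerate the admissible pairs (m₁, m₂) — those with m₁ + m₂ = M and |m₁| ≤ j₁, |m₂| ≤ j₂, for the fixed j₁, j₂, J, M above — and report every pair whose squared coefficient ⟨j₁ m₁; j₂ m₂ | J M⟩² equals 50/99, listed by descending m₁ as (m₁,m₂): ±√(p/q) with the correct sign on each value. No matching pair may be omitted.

(1,5/2): −√(50/99)

Admissible pairs with m₁+m₂ = M = 7/2: (1,5/2), (2,3/2), (3,1/2)
  (m₁,m₂)=(3,1/2): CG² = 16/33, CG = +√(16/33)
  (m₁,m₂)=(2,3/2): CG² = 1/99, CG = +√(1/99)
  (m₁,m₂)=(1,5/2): CG² = 50/99, CG = −√(50/99)   ← matches the target
Pairs with CG² = 50/99: (1,5/2): −√(50/99)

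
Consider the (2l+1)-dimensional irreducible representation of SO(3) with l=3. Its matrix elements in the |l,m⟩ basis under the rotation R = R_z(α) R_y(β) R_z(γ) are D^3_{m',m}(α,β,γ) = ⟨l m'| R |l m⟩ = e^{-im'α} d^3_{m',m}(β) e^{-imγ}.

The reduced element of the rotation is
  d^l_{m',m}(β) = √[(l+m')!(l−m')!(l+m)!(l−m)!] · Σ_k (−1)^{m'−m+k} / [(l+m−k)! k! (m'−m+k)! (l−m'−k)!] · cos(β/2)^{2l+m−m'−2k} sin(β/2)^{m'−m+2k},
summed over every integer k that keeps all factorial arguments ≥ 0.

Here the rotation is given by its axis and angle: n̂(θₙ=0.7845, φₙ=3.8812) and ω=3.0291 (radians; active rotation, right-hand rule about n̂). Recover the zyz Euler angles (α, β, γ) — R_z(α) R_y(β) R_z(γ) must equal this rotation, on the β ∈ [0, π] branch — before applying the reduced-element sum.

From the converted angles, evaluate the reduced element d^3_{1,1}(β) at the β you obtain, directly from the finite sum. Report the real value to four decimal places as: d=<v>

Axis–angle → zyz. n̂ = (sinθₙcosφₙ, sinθₙsinφₙ, cosθₙ) = (-0.521894, -0.476160, +0.707742), ω = 3.0291.
R = I cosω + sinω [n̂]ₓ + (1−cosω) n̂n̂ᵀ gives
  R = [-0.450654, +0.415992, -0.789849; +0.574887, -0.541655, -0.613281; -0.682946, -0.730452, +0.004951]
β = atan2(√(R₁₃²+R₂₃²), R₃₃) = 1.565845; α = atan2(R₂₃, R₁₃) mod 2π = 3.801810; γ = atan2(R₃₂, −R₃₁) mod 2π = 5.464188
d^3_{1,1}(β=1.5658) via the finite sum:
Half-angle: c=0.708855, s=0.705354. N=√(24·2·24·2)=48.000000
Admissible k: 0..2 (factorial args all ≥0)
  k=0: (−1)^0·48.0000/(48)·0.7089^6·0.7054^0 = +0.126866
  k=1: (−1)^1·48.0000/(6)·0.7089^4·0.7054^2 = -1.004926
  k=2: (−1)^2·48.0000/(8)·0.7089^2·0.7054^4 = +0.746268
d^3_{1,1}(1.5658) = +0.126866 -1.004926 +0.746268 = -0.131792

d=-0.1318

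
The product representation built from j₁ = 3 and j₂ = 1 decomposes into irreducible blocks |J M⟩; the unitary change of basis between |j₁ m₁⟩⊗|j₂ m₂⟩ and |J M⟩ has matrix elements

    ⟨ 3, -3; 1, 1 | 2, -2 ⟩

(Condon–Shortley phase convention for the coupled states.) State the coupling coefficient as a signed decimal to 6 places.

+0.845154

triangle: 2!*4!*0!/7! = 48/5040
(j±m)!: 0!*6!*2!*0!*0!*4! = 34560
prefactor² = (2J+1)*Δ*N² = 11520/7
  k=2: +1/(2!*0!*4!*0!*0!*0!) = 1/48
Σ = 1/48  ⇒  CG² = 11520/7*(1/48)² = 5/7
CG = +√(5/7) = +0.845154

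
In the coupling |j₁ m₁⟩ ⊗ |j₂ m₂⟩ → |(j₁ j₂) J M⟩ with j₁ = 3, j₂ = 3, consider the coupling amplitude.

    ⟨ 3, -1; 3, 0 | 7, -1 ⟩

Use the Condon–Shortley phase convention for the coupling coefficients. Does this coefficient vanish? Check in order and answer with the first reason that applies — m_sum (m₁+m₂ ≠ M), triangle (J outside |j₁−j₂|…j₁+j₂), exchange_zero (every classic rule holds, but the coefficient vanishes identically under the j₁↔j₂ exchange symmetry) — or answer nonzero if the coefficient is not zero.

m-sum: m₁+m₂ = -1+0 = -1, M = -1  ✓
triangle: need |j₁−j₂| ≤ J ≤ j₁+j₂, i.e. J ∈ [0, 6]; J = 7 is outside ✗ ⇒ coefficient is 0

triangle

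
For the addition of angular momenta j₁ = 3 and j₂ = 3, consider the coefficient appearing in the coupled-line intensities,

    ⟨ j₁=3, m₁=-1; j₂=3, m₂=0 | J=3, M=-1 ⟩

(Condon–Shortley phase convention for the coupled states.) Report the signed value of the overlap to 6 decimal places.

+√(1/6) = +0.408248

√[7·3!3!3!/10! · 2!4!3!3!2!4!] = √(864/25)
  +(−1)^1/∏(1,2,3,2,0,1)! = -1/24  (running -1/24)
  +(−1)^2/∏(2,1,2,1,1,2)! = 1/8  (running 1/12)
  +(−1)^3/∏(3,0,1,0,2,3)! = -1/72  (running 5/72)
⟨..|..⟩ = √(864/25)·(5/72) = +0.408248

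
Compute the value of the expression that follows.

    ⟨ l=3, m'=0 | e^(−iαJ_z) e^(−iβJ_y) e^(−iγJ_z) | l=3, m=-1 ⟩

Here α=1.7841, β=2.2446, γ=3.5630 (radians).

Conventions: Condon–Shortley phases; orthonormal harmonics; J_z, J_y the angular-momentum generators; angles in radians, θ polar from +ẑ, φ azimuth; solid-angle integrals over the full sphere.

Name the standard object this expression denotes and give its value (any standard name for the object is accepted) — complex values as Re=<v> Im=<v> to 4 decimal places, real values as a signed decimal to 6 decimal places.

Wigner D-matrix element, Re=0.2923 Im=0.1310

This is a Wigner D-matrix element — the rotation-matrix element ⟨l m'| R(α,β,γ) |l m⟩ in the angular-momentum basis.
D^3_{0,-1}(1.7841,2.2446,3.5630) = e^{-i·0·1.7841}·d^3_{0,-1}(2.2446)·e^{-i·-1·3.5630}. Compute d first:
With c≡cos(β/2)=0.433611 and s≡sin(β/2)=0.901100, N=[6·6·2·24]^{1/2}=41.569219
The bounds max(0,m−m')=0 and min(l+m,l−m')=2 give 3 terms
  k=0: (−1)^1·41.5692/(12)·0.4336^5·0.9011^1 = -0.047848
  k=1: (−1)^2·41.5692/(4)·0.4336^3·0.9011^3 = +0.619915
  k=2: (−1)^3·41.5692/(12)·0.4336^1·0.9011^5 = -0.892393
d^3_{0,-1}(2.2446) = -0.047848 +0.619915 -0.892393 = -0.320326
Attach z-rotation phases: D = e^{-i(0)(1.7841)}·(-0.320326)·e^{-i(-1)(3.5630)} = +0.292302+0.131028i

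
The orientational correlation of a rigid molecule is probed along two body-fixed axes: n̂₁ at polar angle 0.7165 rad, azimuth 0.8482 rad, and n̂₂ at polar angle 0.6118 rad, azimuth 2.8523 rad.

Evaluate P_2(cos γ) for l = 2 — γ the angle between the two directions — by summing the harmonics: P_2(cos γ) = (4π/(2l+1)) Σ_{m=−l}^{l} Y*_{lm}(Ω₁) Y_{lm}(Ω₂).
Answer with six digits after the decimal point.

-0.184047

Summing Y*_{l m}(θ₁,φ₁)·Y_{l m}(θ₂,φ₂) over m ∈ [−2, 2]; prefactor 4π/(2·2+1) = 2.513274:
  [-2]  conj(Y_{2,-2})(Ω₁) = (-0.020872, 0.165295) ; Y_{2,-2}(Ω₂) = (0.106681, 0.069678) ; Δ = (-0.013744, 0.016179)
  [-1]  conj(Y_{2,-1})(Ω₁) = (0.253035, 0.286994) ; Y_{2,-1}(Ω₂) = (-0.348132, -0.103619) ; Δ = (-0.058351, -0.126131)
  [+0]  conj(Y_{2,0})(Ω₁) = (0.222679, -0.000000) ; Y_{2,0}(Ω₂) = (0.318670, 0.000000) ; Δ = (0.070961, 0.000000)
  [+1]  conj(Y_{2,1})(Ω₁) = (-0.253035, 0.286994) ; Y_{2,1}(Ω₂) = (0.348132, -0.103619) ; Δ = (-0.058351, 0.126131)
  [+2]  conj(Y_{2,2})(Ω₁) = (-0.020872, -0.165295) ; Y_{2,2}(Ω₂) = (0.106681, -0.069678) ; Δ = (-0.013744, -0.016179)
Σ over m = (-0.073230, -0.000000); ×(4π/5) → (-0.184047, -0.000000). Real part: -0.184047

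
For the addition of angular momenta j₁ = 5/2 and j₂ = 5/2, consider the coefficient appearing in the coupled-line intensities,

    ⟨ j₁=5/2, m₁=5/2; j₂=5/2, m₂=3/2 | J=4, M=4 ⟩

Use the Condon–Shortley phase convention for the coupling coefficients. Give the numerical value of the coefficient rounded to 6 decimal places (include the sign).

+0.707107

√[9·1!4!4!/10! · 5!0!4!1!8!0!] = √(165888)
  +(−1)^0/∏(0,1,0,4,4,0)! = 1/576  (running 1/576)
⟨..|..⟩ = √(165888)·(1/576) = +0.707107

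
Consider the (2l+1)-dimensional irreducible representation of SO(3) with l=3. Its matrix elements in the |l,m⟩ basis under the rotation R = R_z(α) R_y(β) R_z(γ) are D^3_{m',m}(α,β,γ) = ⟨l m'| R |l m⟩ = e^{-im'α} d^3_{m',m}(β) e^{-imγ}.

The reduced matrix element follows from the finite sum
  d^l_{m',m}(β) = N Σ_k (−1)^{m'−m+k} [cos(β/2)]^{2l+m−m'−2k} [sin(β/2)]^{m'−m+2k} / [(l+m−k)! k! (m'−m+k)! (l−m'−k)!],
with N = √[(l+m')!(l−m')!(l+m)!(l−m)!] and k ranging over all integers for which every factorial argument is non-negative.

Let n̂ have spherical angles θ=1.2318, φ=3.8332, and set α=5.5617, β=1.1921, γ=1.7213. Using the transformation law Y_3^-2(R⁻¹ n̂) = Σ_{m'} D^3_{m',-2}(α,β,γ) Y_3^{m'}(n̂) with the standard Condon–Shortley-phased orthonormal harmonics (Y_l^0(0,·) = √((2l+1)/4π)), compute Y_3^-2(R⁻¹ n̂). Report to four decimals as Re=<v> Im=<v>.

Need the full column D^3_{m',-2} for m'=−3..3 at α=5.5617, β=1.1921, γ=1.7213.
cos(β/2)=0.827560, sin(β/2)=0.561378
d^3_{-3,-2}: single k=1 term ⇒ +0.533737;  D = +0.153979+0.511043i
d^3_{-2,-2}: k∈[0..1] ⇒ +0.321215 -0.739057 = -0.417842;  D = +0.173743-0.380007i
d^3_{-1,-2}: k∈[0..1] ⇒ -0.689051 +0.634153 = -0.054899;  D = +0.050117-0.022409i
d^3_{0,-2}: k∈[0..1] ⇒ +0.809596 -0.372547 = +0.437049;  D = -0.417399-0.129577i
d^3_{1,-2}: k∈[0..1] ⇒ -0.634153 +0.145907 = -0.488246;  D = +0.254493+0.416674i
d^3_{2,-2}: k∈[0..1] ⇒ +0.340087 -0.031299 = +0.308788;  D = +0.053209-0.304169i
d^3_{3,-2}: single k=0 term ⇒ -0.113019;  D = -0.088155+0.070725i
Y_3^{m'}(θ=1.2318,φ=3.8332) and Σ D·Y over m':
  (+0.1540+0.5110i)·(+0.1690+0.3064i)  (+0.1737-0.3800i)·(+0.0564-0.2970i)  (+0.0501-0.0224i)·(+0.1050-0.0869i)  (-0.4174-0.1296i)·(-0.3037+0.0000i)  (+0.2545+0.4167i)·(-0.1050-0.0869i)  (+0.0532-0.3042i)·(+0.0564+0.2970i)  (-0.0882+0.0707i)·(-0.1690+0.3064i)
Y_3^-2(R⁻¹ n̂) = -0.007517-0.012974i

Re=-0.0075 Im=-0.0130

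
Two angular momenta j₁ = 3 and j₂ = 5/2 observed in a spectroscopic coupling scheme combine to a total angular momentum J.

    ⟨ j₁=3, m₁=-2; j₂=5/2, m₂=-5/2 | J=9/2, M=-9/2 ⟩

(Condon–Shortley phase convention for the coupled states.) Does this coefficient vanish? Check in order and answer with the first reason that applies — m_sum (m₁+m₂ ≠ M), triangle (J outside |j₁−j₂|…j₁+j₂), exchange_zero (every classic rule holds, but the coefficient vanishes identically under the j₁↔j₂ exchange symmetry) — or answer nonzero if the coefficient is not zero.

nonzero

m-sum: m₁+m₂ = -2+(-5/2) = -9/2, M = -9/2  ✓
triangle: |j₁−j₂| = 1/2 ≤ J = 9/2 ≤ j₁+j₂ = 11/2  ✓
exchange: j₁≠j₂ or m₁≠m₂ — the exchange symmetry imposes no constraint here
value check: CG = +√(5/11) = +0.674200 ≠ 0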